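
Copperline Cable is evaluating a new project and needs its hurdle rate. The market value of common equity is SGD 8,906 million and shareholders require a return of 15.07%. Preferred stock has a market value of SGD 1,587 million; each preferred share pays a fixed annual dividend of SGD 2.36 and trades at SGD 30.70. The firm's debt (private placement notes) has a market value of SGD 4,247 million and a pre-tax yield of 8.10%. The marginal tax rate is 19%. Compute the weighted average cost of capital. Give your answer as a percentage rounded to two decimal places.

Cost of preferred: Rp = 2.36 / 30.7 = 7.6873%.
Total capital V = 8906 + 1587 + 4247 = 14740.
Equity: weight = 8906/14740 = 0.6042; cost = 15.07%.
Preferred: weight = 1587/14740 = 0.1077; cost = 7.6873%.
Private placement notes: weight = 4247/14740 = 0.2881; after-tax cost = 8.1% × (1 − 19%) = 6.5610%.
WACC = 0.6042 × 15.0700% + 0.1077 × 7.6873% + 0.2881 × 6.5610% = 11.8235%.

11.82%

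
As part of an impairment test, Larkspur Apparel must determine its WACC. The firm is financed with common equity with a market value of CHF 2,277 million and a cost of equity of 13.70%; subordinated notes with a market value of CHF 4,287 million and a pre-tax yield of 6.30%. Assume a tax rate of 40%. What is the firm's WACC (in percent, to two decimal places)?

7.22%

Total capital V = 2277 + 4287 = 6564.
Equity: weight = 2277/6564 = 0.3469; cost = 13.7%.
Subordinated notes: weight = 4287/6564 = 0.6531; after-tax cost = 6.3% × (1 − 40%) = 3.7800%.
WACC = 0.3469 × 13.7000% + 0.6531 × 3.7800% = 7.2212%.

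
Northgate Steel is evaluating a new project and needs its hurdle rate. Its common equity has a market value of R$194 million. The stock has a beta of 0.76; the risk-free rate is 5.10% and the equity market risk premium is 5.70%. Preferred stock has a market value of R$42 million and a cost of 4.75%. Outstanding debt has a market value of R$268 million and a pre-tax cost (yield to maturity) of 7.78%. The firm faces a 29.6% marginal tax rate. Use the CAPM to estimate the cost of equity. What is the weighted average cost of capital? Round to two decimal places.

Cost of equity via CAPM: Re = 5.1% + 0.76 × 5.7% = 9.4320%.
Total capital V = 194 + 42 + 268 = 504.
Equity: weight = 194/504 = 0.3849; cost = 9.432%.
Preferred: weight = 42/504 = 0.0833; cost = 4.75%.
Debt: weight = 268/504 = 0.5317; after-tax cost = 7.78% × (1 − 29.6%) = 5.4771%.
WACC = 0.3849 × 9.4320% + 0.0833 × 4.7500% + 0.5317 × 5.4771% = 6.9388%.

6.94%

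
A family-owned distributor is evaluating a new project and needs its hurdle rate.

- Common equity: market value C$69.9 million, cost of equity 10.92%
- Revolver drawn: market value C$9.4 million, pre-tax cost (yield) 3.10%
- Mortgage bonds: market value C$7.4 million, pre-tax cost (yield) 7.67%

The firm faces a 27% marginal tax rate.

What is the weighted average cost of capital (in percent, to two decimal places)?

9.53%

Total capital V = 69.9 + 9.4 + 7.4 = 86.7.
Equity: weight = 69.9/86.7 = 0.8062; cost = 10.92%.
Revolver drawn: weight = 9.4/86.7 = 0.1084; after-tax cost = 3.1% × (1 − 27%) = 2.2630%.
Mortgage bonds: weight = 7.4/86.7 = 0.0854; after-tax cost = 7.67% × (1 − 27%) = 5.5991%.
WACC = 0.8062 × 10.9200% + 0.1084 × 2.2630% + 0.0854 × 5.5991% = 9.5273%.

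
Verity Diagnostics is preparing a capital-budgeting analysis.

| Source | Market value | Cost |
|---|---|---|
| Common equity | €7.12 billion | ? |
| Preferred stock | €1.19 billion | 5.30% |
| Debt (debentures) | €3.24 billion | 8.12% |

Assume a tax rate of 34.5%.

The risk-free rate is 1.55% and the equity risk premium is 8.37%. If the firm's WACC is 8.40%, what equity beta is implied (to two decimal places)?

Total capital V = 7.12 + 1.19 + 3.24 = 11.55.
Equity weight = 7.12/11.55 = 0.6165.
Preferred weight = 1.19/11.55 = 0.1030.
Debentures weight = 3.24/11.55 = 0.2805.
Debt contribution = 0.2805 × 8.12% × (1 − 34.5%) = 1.4920%.
Preferred contribution = 0.1030 × 5.3% = 0.5461%.
Required equity contribution = 8.4% − 2.0380% = 6.3620%  ⇒  Re = 10.3203%.
CAPM: 10.3203% = 1.55% + β × 8.37%  ⇒  β = 1.0478.

1.05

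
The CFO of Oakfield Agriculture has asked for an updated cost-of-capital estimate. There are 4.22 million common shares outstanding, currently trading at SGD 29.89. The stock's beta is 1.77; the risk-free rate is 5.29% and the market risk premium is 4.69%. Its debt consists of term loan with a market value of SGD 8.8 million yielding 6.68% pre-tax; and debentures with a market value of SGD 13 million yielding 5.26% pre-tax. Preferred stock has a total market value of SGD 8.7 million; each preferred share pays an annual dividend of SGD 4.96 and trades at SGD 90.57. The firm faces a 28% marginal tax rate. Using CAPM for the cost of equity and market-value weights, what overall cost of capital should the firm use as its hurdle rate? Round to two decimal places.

11.83%

Cost of equity via CAPM: Re = 5.29% + 1.77 × 4.69% = 13.5913%.
Cost of preferred: Rp = 4.96 / 90.57 = 5.4764%.
Market value of equity E = 29.89 × 4.22m = 126.1358m.
Total capital V = 126.1358 + 8.7 + 8.8 + 13 = 156.6358.
Equity: weight = 126.1358/156.6358 = 0.8053; cost = 13.5913%.
Preferred: weight = 8.7/156.6358 = 0.0555; cost = 5.4764%.
Term loan: weight = 8.8/156.6358 = 0.0562; after-tax cost = 6.68% × (1 − 28%) = 4.8096%.
Debentures: weight = 13/156.6358 = 0.0830; after-tax cost = 5.26% × (1 − 28%) = 3.7872%.
WACC = 0.8053 × 13.5913% + 0.0555 × 5.4764% + 0.0562 × 4.8096% + 0.0830 × 3.7872% = 11.8335%.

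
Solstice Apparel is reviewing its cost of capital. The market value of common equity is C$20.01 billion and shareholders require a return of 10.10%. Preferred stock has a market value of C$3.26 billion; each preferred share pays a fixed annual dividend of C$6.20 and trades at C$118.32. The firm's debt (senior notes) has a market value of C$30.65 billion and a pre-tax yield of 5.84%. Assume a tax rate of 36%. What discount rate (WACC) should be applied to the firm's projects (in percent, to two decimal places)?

6.19%

Cost of preferred: Rp = 6.2 / 118.32 = 5.2400%.
Total capital V = 20.01 + 3.26 + 30.65 = 53.92.
Equity: weight = 20.01/53.92 = 0.3711; cost = 10.1%.
Preferred: weight = 3.26/53.92 = 0.0605; cost = 5.24%.
Senior notes: weight = 30.65/53.92 = 0.5684; after-tax cost = 5.84% × (1 − 36%) = 3.7376%.
WACC = 0.3711 × 10.1000% + 0.0605 × 5.2400% + 0.5684 × 3.7376% = 6.1896%.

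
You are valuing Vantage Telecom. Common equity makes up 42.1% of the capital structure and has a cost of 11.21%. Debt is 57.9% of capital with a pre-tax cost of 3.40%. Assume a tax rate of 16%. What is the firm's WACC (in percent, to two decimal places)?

6.37%

After-tax cost of debt = 3.4% × (1 − 16%) = 2.8560%.
WACC = 0.421 × 11.2100% + 0.579 × 2.8560% = 6.3730%.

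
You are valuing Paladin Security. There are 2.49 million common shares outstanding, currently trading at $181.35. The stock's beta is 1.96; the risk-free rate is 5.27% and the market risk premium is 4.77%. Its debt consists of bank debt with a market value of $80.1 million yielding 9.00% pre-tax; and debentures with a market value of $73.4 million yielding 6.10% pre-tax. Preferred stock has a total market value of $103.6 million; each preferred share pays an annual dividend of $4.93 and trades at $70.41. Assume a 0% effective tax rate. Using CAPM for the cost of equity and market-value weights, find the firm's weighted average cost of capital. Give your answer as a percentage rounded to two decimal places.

Cost of equity via CAPM: Re = 5.27% + 1.96 × 4.77% = 14.6192%.
Cost of preferred: Rp = 4.93 / 70.41 = 7.0018%.
Market value of equity E = 181.35 × 2.49m = 451.5615m.
Total capital V = 451.5615 + 103.6 + 80.1 + 73.4 = 708.6615.
Equity: weight = 451.5615/708.6615 = 0.6372; cost = 14.6192%.
Preferred: weight = 103.6/708.6615 = 0.1462; cost = 7.0018%.
Bank debt: weight = 80.1/708.6615 = 0.1130; after-tax cost = 9% × (1 − 0%) = 9.0000%.
Debentures: weight = 73.4/708.6615 = 0.1036; after-tax cost = 6.1% × (1 − 0%) = 6.1000%.
WACC = 0.6372 × 14.6192% + 0.1462 × 7.0018% + 0.1130 × 9.0000% + 0.1036 × 6.1000% = 11.9881%.

11.99%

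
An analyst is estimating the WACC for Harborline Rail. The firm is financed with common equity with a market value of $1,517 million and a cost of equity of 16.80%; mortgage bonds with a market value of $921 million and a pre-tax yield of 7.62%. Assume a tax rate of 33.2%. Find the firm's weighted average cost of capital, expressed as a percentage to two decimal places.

Total capital V = 1517 + 921 = 2438.
Equity: weight = 1517/2438 = 0.6222; cost = 16.8%.
Mortgage bonds: weight = 921/2438 = 0.3778; after-tax cost = 7.62% × (1 − 33.2%) = 5.0902%.
WACC = 0.6222 × 16.8000% + 0.3778 × 5.0902% = 12.3764%.

12.38%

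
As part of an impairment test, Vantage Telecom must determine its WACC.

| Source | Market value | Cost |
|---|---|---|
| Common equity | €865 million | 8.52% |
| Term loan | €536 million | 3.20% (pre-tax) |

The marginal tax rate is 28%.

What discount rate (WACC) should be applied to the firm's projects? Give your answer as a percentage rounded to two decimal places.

6.14%

Total capital V = 865 + 536 = 1401.
Equity: weight = 865/1401 = 0.6174; cost = 8.52%.
Term loan: weight = 536/1401 = 0.3826; after-tax cost = 3.2% × (1 − 28%) = 2.3040%.
WACC = 0.6174 × 8.5200% + 0.3826 × 2.3040% = 6.1419%.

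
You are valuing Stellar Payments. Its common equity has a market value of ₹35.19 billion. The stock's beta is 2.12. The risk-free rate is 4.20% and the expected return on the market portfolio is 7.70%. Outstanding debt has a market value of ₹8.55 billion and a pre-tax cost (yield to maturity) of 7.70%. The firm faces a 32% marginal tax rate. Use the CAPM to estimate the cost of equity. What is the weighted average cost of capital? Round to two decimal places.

Market risk premium = 7.7% − 4.2% = 3.5%.
Cost of equity via CAPM: Re = 4.2% + 2.12 × 3.5% = 11.6200%.
Total capital V = 35.19 + 8.55 = 43.74.
Equity: weight = 35.19/43.74 = 0.8045; cost = 11.62%.
Debt: weight = 8.55/43.74 = 0.1955; after-tax cost = 7.7% × (1 − 32%) = 5.2360%.
WACC = 0.8045 × 11.6200% + 0.1955 × 5.2360% = 10.3721%.

10.37%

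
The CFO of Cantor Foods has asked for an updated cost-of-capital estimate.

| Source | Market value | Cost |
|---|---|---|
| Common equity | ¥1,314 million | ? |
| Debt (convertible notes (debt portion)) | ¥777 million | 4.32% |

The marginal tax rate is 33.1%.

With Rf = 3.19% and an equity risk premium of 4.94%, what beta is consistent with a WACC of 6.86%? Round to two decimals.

1.22

Total capital V = 1314 + 777 = 2091.
Equity weight = 1314/2091 = 0.6284.
Convertible notes (debt portion) weight = 777/2091 = 0.3716.
Debt contribution = 0.3716 × 4.32% × (1 − 33.1%) = 1.0739%.
Required equity contribution = 6.86% − 1.0739% = 5.7861%  ⇒  Re = 9.2075%.
CAPM: 9.2075% = 3.19% + β × 4.94%  ⇒  β = 1.2181.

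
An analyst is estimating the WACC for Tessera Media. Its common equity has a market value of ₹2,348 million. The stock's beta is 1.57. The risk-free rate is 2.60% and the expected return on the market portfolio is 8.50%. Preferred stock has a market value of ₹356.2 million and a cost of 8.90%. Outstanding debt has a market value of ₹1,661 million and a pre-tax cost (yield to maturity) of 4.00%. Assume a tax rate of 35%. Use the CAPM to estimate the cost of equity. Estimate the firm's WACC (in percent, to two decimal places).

8.10%

Market risk premium = 8.5% − 2.6% = 5.9%.
Cost of equity via CAPM: Re = 2.6% + 1.57 × 5.9% = 11.8630%.
Total capital V = 2348 + 356.2 + 1661 = 4365.2.
Equity: weight = 2348/4365.2 = 0.5379; cost = 11.863%.
Preferred: weight = 356.2/4365.2 = 0.0816; cost = 8.9%.
Debt: weight = 1661/4365.2 = 0.3805; after-tax cost = 4% × (1 − 35%) = 2.6000%.
WACC = 0.5379 × 11.8630% + 0.0816 × 8.9000% + 0.3805 × 2.6000% = 8.0966%.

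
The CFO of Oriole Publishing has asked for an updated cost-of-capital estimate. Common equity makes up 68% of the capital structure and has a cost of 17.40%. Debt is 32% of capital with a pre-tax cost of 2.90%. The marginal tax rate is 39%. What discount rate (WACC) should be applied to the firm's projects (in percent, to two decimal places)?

After-tax cost of debt = 2.9% × (1 − 39%) = 1.7690%.
WACC = 0.680 × 17.4000% + 0.320 × 1.7690% = 12.3981%.

12.40%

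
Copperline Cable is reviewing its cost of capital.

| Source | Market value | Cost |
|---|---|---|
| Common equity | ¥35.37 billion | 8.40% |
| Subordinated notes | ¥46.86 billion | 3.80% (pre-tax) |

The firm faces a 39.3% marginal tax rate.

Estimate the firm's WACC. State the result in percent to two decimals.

Total capital V = 35.37 + 46.86 = 82.23.
Equity: weight = 35.37/82.23 = 0.4301; cost = 8.4%.
Subordinated notes: weight = 46.86/82.23 = 0.5699; after-tax cost = 3.8% × (1 − 39.3%) = 2.3066%.
WACC = 0.4301 × 8.4000% + 0.5699 × 2.3066% = 4.9276%.

4.93%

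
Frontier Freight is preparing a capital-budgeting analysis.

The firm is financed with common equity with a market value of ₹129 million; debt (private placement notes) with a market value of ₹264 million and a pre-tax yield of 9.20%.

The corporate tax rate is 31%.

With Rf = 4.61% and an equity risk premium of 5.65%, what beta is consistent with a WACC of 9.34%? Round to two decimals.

Total capital V = 129 + 264 = 393.
Equity weight = 129/393 = 0.3282.
Private placement notes weight = 264/393 = 0.6718.
Debt contribution = 0.6718 × 9.2% × (1 − 31%) = 4.2643%.
Required equity contribution = 9.34% − 4.2643% = 5.0757%  ⇒  Re = 15.4632%.
CAPM: 15.4632% = 4.61% + β × 5.65%  ⇒  β = 1.9209.

1.92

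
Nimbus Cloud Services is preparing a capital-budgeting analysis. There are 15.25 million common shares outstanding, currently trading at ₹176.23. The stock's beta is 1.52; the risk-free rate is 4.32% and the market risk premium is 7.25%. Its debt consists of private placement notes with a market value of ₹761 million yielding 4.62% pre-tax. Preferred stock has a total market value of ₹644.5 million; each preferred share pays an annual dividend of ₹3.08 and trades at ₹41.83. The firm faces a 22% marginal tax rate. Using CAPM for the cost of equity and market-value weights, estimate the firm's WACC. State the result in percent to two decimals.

11.90%

Cost of equity via CAPM: Re = 4.32% + 1.52 × 7.25% = 15.3400%.
Cost of preferred: Rp = 3.08 / 41.83 = 7.3631%.
Market value of equity E = 176.23 × 15.25m = 2687.5075m.
Total capital V = 2687.5075 + 644.5 + 761 = 4093.0075.
Equity: weight = 2687.5075/4093.0075 = 0.6566; cost = 15.34%.
Preferred: weight = 644.5/4093.0075 = 0.1575; cost = 7.3631%.
Private placement notes: weight = 761/4093.0075 = 0.1859; after-tax cost = 4.62% × (1 − 22%) = 3.6036%.
WACC = 0.6566 × 15.3400% + 0.1575 × 7.3631% + 0.1859 × 3.6036% = 11.9018%.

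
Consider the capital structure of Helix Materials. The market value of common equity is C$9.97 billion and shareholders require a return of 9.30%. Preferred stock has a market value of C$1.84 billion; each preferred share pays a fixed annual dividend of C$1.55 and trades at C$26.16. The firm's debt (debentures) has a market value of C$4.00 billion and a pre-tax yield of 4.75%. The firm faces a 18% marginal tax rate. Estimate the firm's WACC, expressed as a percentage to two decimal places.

Cost of preferred: Rp = 1.55 / 26.16 = 5.9251%.
Total capital V = 9.97 + 1.84 + 4 = 15.81.
Equity: weight = 9.97/15.81 = 0.6306; cost = 9.3%.
Preferred: weight = 1.84/15.81 = 0.1164; cost = 5.9251%.
Debentures: weight = 4/15.81 = 0.2530; after-tax cost = 4.75% × (1 − 18%) = 3.8950%.
WACC = 0.6306 × 9.3000% + 0.1164 × 5.9251% + 0.2530 × 3.8950% = 7.5397%.

7.54%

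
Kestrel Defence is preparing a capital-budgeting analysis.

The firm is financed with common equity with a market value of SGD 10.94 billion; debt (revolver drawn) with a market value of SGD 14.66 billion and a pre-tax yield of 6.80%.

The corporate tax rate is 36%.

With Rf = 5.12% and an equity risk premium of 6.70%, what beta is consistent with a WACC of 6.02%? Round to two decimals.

Total capital V = 10.94 + 14.66 = 25.6.
Equity weight = 10.94/25.6 = 0.4273.
Revolver drawn weight = 14.66/25.6 = 0.5727.
Debt contribution = 0.5727 × 6.8% × (1 − 36%) = 2.4922%.
Required equity contribution = 6.02% − 2.4922% = 3.5278%  ⇒  Re = 8.2552%.
CAPM: 8.2552% = 5.12% + β × 6.7%  ⇒  β = 0.4679.

0.47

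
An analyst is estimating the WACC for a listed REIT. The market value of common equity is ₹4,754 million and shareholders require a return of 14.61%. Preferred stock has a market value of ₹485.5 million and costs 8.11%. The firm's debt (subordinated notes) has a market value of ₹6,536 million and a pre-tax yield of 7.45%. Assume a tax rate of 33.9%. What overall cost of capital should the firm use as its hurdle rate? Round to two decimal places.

Total capital V = 4754 + 485.5 + 6536 = 11775.5.
Equity: weight = 4754/11775.5 = 0.4037; cost = 14.61%.
Preferred: weight = 485.5/11775.5 = 0.0412; cost = 8.11%.
Subordinated notes: weight = 6536/11775.5 = 0.5551; after-tax cost = 7.45% × (1 − 33.9%) = 4.9245%.
WACC = 0.4037 × 14.6100% + 0.0412 × 8.1100% + 0.5551 × 4.9245% = 8.9660%.

8.97%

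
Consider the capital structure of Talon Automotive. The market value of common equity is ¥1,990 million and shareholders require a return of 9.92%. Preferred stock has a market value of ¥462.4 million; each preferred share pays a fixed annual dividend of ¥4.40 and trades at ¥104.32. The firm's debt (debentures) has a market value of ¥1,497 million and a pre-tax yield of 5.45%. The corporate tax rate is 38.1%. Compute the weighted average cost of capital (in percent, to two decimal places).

6.77%

Cost of preferred: Rp = 4.4 / 104.32 = 4.2178%.
Total capital V = 1990 + 462.4 + 1497 = 3949.4.
Equity: weight = 1990/3949.4 = 0.5039; cost = 9.92%.
Preferred: weight = 462.4/3949.4 = 0.1171; cost = 4.2178%.
Debentures: weight = 1497/3949.4 = 0.3790; after-tax cost = 5.45% × (1 − 38.1%) = 3.3736%.
WACC = 0.5039 × 9.9200% + 0.1171 × 4.2178% + 0.3790 × 3.3736% = 6.7710%.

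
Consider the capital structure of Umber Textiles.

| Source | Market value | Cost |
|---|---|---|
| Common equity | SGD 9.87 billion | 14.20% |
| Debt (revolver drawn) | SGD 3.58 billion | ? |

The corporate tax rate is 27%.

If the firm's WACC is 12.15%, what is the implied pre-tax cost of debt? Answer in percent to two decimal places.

Total capital V = 9.87 + 3.58 = 13.45.
Equity weight = 9.87/13.45 = 0.7338.
Revolver drawn weight = 3.58/13.45 = 0.2662.
Equity contribution = 0.7338 × 14.2% = 10.4204%.
Remaining for debt = 12.15% − 10.4204% = 1.7296%.
Rd × (1 − 27%) × 0.2662 = 1.7296%  ⇒  Rd = 8.9016%.

8.90%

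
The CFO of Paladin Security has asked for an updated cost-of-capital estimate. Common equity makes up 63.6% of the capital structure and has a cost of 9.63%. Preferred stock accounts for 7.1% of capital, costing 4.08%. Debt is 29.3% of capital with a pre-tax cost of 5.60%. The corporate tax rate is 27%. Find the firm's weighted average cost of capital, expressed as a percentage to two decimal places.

After-tax cost of debt = 5.6% × (1 − 27%) = 4.0880%.
WACC = 0.636 × 9.6300% + 0.071 × 4.0800% + 0.293 × 4.0880% = 7.6121%.

7.61%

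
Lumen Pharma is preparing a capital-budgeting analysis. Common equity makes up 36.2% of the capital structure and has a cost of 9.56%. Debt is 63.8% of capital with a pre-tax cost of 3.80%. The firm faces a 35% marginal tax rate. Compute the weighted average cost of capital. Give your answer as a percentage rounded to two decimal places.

5.04%

After-tax cost of debt = 3.8% × (1 − 35%) = 2.4700%.
WACC = 0.362 × 9.5600% + 0.638 × 2.4700% = 5.0366%.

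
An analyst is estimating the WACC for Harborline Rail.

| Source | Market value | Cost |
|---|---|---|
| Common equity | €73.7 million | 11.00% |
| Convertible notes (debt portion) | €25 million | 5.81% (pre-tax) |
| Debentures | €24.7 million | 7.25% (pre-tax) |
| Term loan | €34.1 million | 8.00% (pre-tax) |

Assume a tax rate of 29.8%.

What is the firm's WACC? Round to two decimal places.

7.81%

Total capital V = 73.7 + 25 + 24.7 + 34.1 = 157.5.
Equity: weight = 73.7/157.5 = 0.4679; cost = 11%.
Convertible notes (debt portion): weight = 25/157.5 = 0.1587; after-tax cost = 5.81% × (1 − 29.8%) = 4.0786%.
Debentures: weight = 24.7/157.5 = 0.1568; after-tax cost = 7.25% × (1 − 29.8%) = 5.0895%.
Term loan: weight = 34.1/157.5 = 0.2165; after-tax cost = 8% × (1 − 29.8%) = 5.6160%.
WACC = 0.4679 × 11.0000% + 0.1587 × 4.0786% + 0.1568 × 5.0895% + 0.2165 × 5.6160% = 7.8088%.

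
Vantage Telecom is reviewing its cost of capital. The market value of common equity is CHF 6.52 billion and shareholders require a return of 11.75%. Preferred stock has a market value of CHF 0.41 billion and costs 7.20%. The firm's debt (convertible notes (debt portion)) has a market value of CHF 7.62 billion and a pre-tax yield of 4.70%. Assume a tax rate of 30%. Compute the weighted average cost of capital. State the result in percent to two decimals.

7.19%

Total capital V = 6.52 + 0.41 + 7.62 = 14.55.
Equity: weight = 6.52/14.55 = 0.4481; cost = 11.75%.
Preferred: weight = 0.41/14.55 = 0.0282; cost = 7.2%.
Convertible notes (debt portion): weight = 7.62/14.55 = 0.5237; after-tax cost = 4.7% × (1 − 30%) = 3.2900%.
WACC = 0.4481 × 11.7500% + 0.0282 × 7.2000% + 0.5237 × 3.2900% = 7.1912%.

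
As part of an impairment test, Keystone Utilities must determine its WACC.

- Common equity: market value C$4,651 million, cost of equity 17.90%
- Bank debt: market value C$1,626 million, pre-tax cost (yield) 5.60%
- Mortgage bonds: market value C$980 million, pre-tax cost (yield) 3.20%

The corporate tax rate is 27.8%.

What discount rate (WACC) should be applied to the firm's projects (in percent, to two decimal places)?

Total capital V = 4651 + 1626 + 980 = 7257.
Equity: weight = 4651/7257 = 0.6409; cost = 17.9%.
Bank debt: weight = 1626/7257 = 0.2241; after-tax cost = 5.6% × (1 − 27.8%) = 4.0432%.
Mortgage bonds: weight = 980/7257 = 0.1350; after-tax cost = 3.2% × (1 − 27.8%) = 2.3104%.
WACC = 0.6409 × 17.9000% + 0.2241 × 4.0432% + 0.1350 × 2.3104% = 12.6900%.

12.69%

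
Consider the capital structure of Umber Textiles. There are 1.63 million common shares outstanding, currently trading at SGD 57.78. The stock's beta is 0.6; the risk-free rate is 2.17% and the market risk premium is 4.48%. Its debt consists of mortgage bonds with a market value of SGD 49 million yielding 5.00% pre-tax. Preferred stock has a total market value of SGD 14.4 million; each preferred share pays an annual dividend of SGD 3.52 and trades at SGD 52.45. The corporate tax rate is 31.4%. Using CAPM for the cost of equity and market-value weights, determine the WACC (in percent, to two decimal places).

Cost of equity via CAPM: Re = 2.17% + 0.6 × 4.48% = 4.8580%.
Cost of preferred: Rp = 3.52 / 52.45 = 6.7112%.
Market value of equity E = 57.78 × 1.63m = 94.1814m.
Total capital V = 94.1814 + 14.4 + 49 = 157.5814.
Equity: weight = 94.1814/157.5814 = 0.5977; cost = 4.858%.
Preferred: weight = 14.4/157.5814 = 0.0914; cost = 6.7112%.
Mortgage bonds: weight = 49/157.5814 = 0.3110; after-tax cost = 5% × (1 − 31.4%) = 3.4300%.
WACC = 0.5977 × 4.8580% + 0.0914 × 6.7112% + 0.3110 × 3.4300% = 4.5833%.

4.58%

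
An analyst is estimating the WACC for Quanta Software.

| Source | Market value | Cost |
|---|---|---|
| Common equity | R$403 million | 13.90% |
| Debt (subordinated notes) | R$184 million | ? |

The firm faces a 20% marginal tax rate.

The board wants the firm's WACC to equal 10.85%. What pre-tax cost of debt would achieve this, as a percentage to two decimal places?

5.21%

Total capital V = 403 + 184 = 587.
Equity weight = 403/587 = 0.6865.
Subordinated notes weight = 184/587 = 0.3135.
Equity contribution = 0.6865 × 13.9% = 9.5429%.
Remaining for debt = 10.85% − 9.5429% = 1.3071%.
Rd × (1 − 20%) × 0.3135 = 1.3071%  ⇒  Rd = 5.2123%.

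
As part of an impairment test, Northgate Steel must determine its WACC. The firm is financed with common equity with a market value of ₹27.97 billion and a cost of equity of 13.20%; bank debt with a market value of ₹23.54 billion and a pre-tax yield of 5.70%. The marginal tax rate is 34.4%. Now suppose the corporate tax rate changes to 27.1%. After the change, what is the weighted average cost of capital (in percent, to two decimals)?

After the change:
Total capital V = 27.97 + 23.54 = 51.51.
Equity: weight = 27.97/51.51 = 0.5430; cost = 13.2%.
Bank debt: weight = 23.54/51.51 = 0.4570; after-tax cost = 5.7% × (1 − 27.1%) = 4.1553%.
WACC = 0.5430 × 13.2000% + 0.4570 × 4.1553% = 9.0666%.

9.07%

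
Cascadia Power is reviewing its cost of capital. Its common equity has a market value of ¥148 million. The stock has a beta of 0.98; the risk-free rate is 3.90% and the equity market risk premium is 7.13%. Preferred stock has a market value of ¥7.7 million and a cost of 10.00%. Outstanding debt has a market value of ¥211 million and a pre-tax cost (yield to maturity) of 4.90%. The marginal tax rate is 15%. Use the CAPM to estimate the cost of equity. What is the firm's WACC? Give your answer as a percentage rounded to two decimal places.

7.00%

Cost of equity via CAPM: Re = 3.9% + 0.98 × 7.13% = 10.8874%.
Total capital V = 148 + 7.7 + 211 = 366.7.
Equity: weight = 148/366.7 = 0.4036; cost = 10.8874%.
Preferred: weight = 7.7/366.7 = 0.0210; cost = 10%.
Debt: weight = 211/366.7 = 0.5754; after-tax cost = 4.9% × (1 − 15%) = 4.1650%.
WACC = 0.4036 × 10.8874% + 0.0210 × 10.0000% + 0.5754 × 4.1650% = 7.0007%.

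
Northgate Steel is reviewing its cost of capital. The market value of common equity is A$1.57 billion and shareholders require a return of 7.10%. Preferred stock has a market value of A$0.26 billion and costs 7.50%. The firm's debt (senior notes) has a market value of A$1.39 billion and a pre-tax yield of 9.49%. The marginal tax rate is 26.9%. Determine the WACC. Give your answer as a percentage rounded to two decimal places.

Total capital V = 1.57 + 0.26 + 1.39 = 3.22.
Equity: weight = 1.57/3.22 = 0.4876; cost = 7.1%.
Preferred: weight = 0.26/3.22 = 0.0807; cost = 7.5%.
Senior notes: weight = 1.39/3.22 = 0.4317; after-tax cost = 9.49% × (1 − 26.9%) = 6.9372%.
WACC = 0.4876 × 7.1000% + 0.0807 × 7.5000% + 0.4317 × 6.9372% = 7.0620%.

7.06%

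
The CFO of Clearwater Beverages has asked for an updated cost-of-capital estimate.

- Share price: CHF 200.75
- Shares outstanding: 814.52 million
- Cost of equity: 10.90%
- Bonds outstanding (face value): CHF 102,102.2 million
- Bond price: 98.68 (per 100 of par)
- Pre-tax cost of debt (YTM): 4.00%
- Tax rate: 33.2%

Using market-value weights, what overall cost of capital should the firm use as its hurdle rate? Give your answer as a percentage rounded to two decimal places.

Market value of equity E = 200.75 × 814.52m = 163514.89m. Market value of debt D = 102102.2m × 98.68/100 = 100754.45096m.
Total capital V = 163514.89 + 100754.45096 = 264269.34096.
Equity: weight = 163514.89/264269.34096 = 0.6187; cost = 10.9%.
Bonds outstanding: weight = 100754.45096/264269.34096 = 0.3813; after-tax cost = 4% × (1 − 33.2%) = 2.6720%.
WACC = 0.6187 × 10.9000% + 0.3813 × 2.6720% = 7.7630%.

7.76%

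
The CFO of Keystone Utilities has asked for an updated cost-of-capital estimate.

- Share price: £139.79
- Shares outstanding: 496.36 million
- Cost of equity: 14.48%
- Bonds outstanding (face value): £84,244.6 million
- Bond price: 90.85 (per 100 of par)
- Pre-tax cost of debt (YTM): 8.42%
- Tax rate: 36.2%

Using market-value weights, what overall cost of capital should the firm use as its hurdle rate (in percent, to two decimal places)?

Market value of equity E = 139.79 × 496.36m = 69386.1644m. Market value of debt D = 84244.6m × 90.85/100 = 76536.2191m.
Total capital V = 69386.1644 + 76536.2191 = 145922.3835.
Equity: weight = 69386.1644/145922.3835 = 0.4755; cost = 14.48%.
Bonds outstanding: weight = 76536.2191/145922.3835 = 0.5245; after-tax cost = 8.42% × (1 − 36.2%) = 5.3720%.
WACC = 0.4755 × 14.4800% + 0.5245 × 5.3720% = 9.7028%.

9.70%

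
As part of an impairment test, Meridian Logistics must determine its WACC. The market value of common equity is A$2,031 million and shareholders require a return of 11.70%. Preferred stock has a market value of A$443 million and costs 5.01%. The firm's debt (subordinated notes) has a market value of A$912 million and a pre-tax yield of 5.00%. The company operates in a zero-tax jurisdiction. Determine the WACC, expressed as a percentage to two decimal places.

9.02%

Total capital V = 2031 + 443 + 912 = 3386.
Equity: weight = 2031/3386 = 0.5998; cost = 11.7%.
Preferred: weight = 443/3386 = 0.1308; cost = 5.01%.
Subordinated notes: weight = 912/3386 = 0.2693; after-tax cost = 5% × (1 − 0%) = 5.0000%.
WACC = 0.5998 × 11.7000% + 0.1308 × 5.0100% + 0.2693 × 5.0000% = 9.0201%.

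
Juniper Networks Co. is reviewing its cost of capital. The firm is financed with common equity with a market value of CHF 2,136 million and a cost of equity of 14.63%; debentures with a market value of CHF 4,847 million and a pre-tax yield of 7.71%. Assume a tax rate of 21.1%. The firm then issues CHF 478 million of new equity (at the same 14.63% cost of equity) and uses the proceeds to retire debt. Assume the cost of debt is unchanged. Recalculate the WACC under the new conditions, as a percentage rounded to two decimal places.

After the change:
Total capital V = 2614 + 4369 = 6983.
Equity: weight = 2614/6983 = 0.3743; cost = 14.63%.
Debentures: weight = 4369/6983 = 0.6257; after-tax cost = 7.71% × (1 − 21.1%) = 6.0832%.
WACC = 0.3743 × 14.6300% + 0.6257 × 6.0832% = 9.2826%.

9.28%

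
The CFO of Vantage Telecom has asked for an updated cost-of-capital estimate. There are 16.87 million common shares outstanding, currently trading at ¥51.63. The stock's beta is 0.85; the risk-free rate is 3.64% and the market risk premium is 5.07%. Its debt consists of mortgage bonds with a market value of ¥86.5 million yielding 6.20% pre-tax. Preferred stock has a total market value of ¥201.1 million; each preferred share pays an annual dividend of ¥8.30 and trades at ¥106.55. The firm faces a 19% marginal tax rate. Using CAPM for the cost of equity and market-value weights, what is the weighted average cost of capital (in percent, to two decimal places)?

7.70%

Cost of equity via CAPM: Re = 3.64% + 0.85 × 5.07% = 7.9495%.
Cost of preferred: Rp = 8.3 / 106.55 = 7.7898%.
Market value of equity E = 51.63 × 16.87m = 870.9981m.
Total capital V = 870.9981 + 201.1 + 86.5 = 1158.5981.
Equity: weight = 870.9981/1158.5981 = 0.7518; cost = 7.9495%.
Preferred: weight = 201.1/1158.5981 = 0.1736; cost = 7.7898%.
Mortgage bonds: weight = 86.5/1158.5981 = 0.0747; after-tax cost = 6.2% × (1 − 19%) = 5.0220%.
WACC = 0.7518 × 7.9495% + 0.1736 × 7.7898% + 0.0747 × 5.0220% = 7.7032%.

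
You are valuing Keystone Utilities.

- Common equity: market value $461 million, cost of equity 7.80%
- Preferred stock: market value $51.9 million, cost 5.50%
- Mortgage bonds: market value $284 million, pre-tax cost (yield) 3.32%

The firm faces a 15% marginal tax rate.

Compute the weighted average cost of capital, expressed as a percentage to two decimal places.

5.88%

Total capital V = 461 + 51.9 + 284 = 796.9.
Equity: weight = 461/796.9 = 0.5785; cost = 7.8%.
Preferred: weight = 51.9/796.9 = 0.0651; cost = 5.5%.
Mortgage bonds: weight = 284/796.9 = 0.3564; after-tax cost = 3.32% × (1 − 15%) = 2.8220%.
WACC = 0.5785 × 7.8000% + 0.0651 × 5.5000% + 0.3564 × 2.8220% = 5.8761%.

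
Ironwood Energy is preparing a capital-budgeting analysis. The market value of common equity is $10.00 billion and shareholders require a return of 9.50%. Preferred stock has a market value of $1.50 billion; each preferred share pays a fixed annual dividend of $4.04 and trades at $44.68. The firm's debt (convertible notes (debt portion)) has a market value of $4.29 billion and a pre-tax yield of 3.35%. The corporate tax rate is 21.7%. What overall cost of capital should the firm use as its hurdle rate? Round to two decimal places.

Cost of preferred: Rp = 4.04 / 44.68 = 9.0421%.
Total capital V = 10 + 1.5 + 4.29 = 15.79.
Equity: weight = 10/15.79 = 0.6333; cost = 9.5%.
Preferred: weight = 1.5/15.79 = 0.0950; cost = 9.0421%.
Convertible notes (debt portion): weight = 4.29/15.79 = 0.2717; after-tax cost = 3.35% × (1 − 21.7%) = 2.6231%.
WACC = 0.6333 × 9.5000% + 0.0950 × 9.0421% + 0.2717 × 2.6231% = 7.5881%.

7.59%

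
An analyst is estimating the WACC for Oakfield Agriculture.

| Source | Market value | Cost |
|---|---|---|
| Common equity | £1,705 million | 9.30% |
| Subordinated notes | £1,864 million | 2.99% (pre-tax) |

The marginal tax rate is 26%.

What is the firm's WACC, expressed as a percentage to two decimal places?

5.60%

Total capital V = 1705 + 1864 = 3569.
Equity: weight = 1705/3569 = 0.4777; cost = 9.3%.
Subordinated notes: weight = 1864/3569 = 0.5223; after-tax cost = 2.99% × (1 − 26%) = 2.2126%.
WACC = 0.4777 × 9.3000% + 0.5223 × 2.2126% = 5.5984%.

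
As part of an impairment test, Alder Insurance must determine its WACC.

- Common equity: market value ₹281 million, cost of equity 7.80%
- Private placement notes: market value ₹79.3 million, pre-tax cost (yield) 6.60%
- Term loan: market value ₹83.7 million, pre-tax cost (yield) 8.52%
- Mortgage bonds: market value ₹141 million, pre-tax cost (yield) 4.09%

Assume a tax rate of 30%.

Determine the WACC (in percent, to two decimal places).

Total capital V = 281 + 79.3 + 83.7 + 141 = 585.
Equity: weight = 281/585 = 0.4803; cost = 7.8%.
Private placement notes: weight = 79.3/585 = 0.1356; after-tax cost = 6.6% × (1 − 30%) = 4.6200%.
Term loan: weight = 83.7/585 = 0.1431; after-tax cost = 8.52% × (1 − 30%) = 5.9640%.
Mortgage bonds: weight = 141/585 = 0.2410; after-tax cost = 4.09% × (1 − 30%) = 2.8630%.
WACC = 0.4803 × 7.8000% + 0.1356 × 4.6200% + 0.1431 × 5.9640% + 0.2410 × 2.8630% = 5.9163%.

5.92%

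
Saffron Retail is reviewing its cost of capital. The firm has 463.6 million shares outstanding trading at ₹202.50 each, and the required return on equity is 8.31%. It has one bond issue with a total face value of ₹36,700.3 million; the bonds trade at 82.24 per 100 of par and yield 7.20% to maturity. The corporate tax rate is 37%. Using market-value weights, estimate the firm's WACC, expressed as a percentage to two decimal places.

7.39%

Market value of equity E = 202.5 × 463.6m = 93879m. Market value of debt D = 36700.3m × 82.24/100 = 30182.32672m.
Total capital V = 93879 + 30182.32672 = 124061.32672.
Equity: weight = 93879/124061.32672 = 0.7567; cost = 8.31%.
Bonds outstanding: weight = 30182.32672/124061.32672 = 0.2433; after-tax cost = 7.2% × (1 − 37%) = 4.5360%.
WACC = 0.7567 × 8.3100% + 0.2433 × 4.5360% = 7.3918%.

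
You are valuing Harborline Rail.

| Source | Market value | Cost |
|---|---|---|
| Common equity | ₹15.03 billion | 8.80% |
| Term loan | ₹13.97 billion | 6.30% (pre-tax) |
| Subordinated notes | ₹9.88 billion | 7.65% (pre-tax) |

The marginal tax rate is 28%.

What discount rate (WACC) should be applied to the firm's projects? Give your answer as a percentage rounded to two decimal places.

6.43%

Total capital V = 15.03 + 13.97 + 9.88 = 38.88.
Equity: weight = 15.03/38.88 = 0.3866; cost = 8.8%.
Term loan: weight = 13.97/38.88 = 0.3593; after-tax cost = 6.3% × (1 − 28%) = 4.5360%.
Subordinated notes: weight = 9.88/38.88 = 0.2541; after-tax cost = 7.65% × (1 − 28%) = 5.5080%.
WACC = 0.3866 × 8.8000% + 0.3593 × 4.5360% + 0.2541 × 5.5080% = 6.4314%.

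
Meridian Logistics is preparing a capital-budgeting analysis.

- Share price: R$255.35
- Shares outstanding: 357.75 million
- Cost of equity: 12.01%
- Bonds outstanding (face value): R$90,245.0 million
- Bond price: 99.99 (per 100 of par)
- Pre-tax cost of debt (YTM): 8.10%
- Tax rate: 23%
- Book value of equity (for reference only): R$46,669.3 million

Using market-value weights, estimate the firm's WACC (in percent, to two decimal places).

9.14%

Market value of equity E = 255.35 × 357.75m = 91351.4625m. Market value of debt D = 90245m × 99.99/100 = 90235.9755m.
Total capital V = 91351.4625 + 90235.9755 = 181587.438.
Equity: weight = 91351.4625/181587.438 = 0.5031; cost = 12.01%.
Bonds outstanding: weight = 90235.9755/181587.438 = 0.4969; after-tax cost = 8.1% × (1 − 23%) = 6.2370%.
WACC = 0.5031 × 12.0100% + 0.4969 × 6.2370% = 9.1412%.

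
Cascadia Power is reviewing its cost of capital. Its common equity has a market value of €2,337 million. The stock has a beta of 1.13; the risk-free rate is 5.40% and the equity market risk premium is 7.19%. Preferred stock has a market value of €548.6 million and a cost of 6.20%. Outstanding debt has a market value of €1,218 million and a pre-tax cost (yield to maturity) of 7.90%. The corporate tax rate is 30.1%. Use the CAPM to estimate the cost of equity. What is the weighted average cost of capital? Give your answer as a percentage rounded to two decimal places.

10.17%

Cost of equity via CAPM: Re = 5.4% + 1.13 × 7.19% = 13.5247%.
Total capital V = 2337 + 548.6 + 1218 = 4103.6.
Equity: weight = 2337/4103.6 = 0.5695; cost = 13.5247%.
Preferred: weight = 548.6/4103.6 = 0.1337; cost = 6.2%.
Debt: weight = 1218/4103.6 = 0.2968; after-tax cost = 7.9% × (1 − 30.1%) = 5.5221%.
WACC = 0.5695 × 13.5247% + 0.1337 × 6.2000% + 0.2968 × 5.5221% = 10.1702%.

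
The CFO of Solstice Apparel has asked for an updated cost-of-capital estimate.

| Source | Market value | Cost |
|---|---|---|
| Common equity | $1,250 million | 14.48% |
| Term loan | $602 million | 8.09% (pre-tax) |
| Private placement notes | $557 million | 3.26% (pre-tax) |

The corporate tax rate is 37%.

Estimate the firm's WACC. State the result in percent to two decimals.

Total capital V = 1250 + 602 + 557 = 2409.
Equity: weight = 1250/2409 = 0.5189; cost = 14.48%.
Term loan: weight = 602/2409 = 0.2499; after-tax cost = 8.09% × (1 − 37%) = 5.0967%.
Private placement notes: weight = 557/2409 = 0.2312; after-tax cost = 3.26% × (1 − 37%) = 2.0538%.
WACC = 0.5189 × 14.4800% + 0.2499 × 5.0967% + 0.2312 × 2.0538% = 9.2620%.

9.26%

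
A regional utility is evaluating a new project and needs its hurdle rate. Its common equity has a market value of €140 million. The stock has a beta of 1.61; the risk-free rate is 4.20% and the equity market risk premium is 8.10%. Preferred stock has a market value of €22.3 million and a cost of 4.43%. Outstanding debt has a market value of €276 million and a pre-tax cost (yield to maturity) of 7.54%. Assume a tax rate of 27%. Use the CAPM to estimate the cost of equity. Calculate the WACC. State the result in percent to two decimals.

Cost of equity via CAPM: Re = 4.2% + 1.61 × 8.1% = 17.2410%.
Total capital V = 140 + 22.3 + 276 = 438.3.
Equity: weight = 140/438.3 = 0.3194; cost = 17.241%.
Preferred: weight = 22.3/438.3 = 0.0509; cost = 4.43%.
Debt: weight = 276/438.3 = 0.6297; after-tax cost = 7.54% × (1 − 27%) = 5.5042%.
WACC = 0.3194 × 17.2410% + 0.0509 × 4.4300% + 0.6297 × 5.5042% = 9.1985%.

9.20%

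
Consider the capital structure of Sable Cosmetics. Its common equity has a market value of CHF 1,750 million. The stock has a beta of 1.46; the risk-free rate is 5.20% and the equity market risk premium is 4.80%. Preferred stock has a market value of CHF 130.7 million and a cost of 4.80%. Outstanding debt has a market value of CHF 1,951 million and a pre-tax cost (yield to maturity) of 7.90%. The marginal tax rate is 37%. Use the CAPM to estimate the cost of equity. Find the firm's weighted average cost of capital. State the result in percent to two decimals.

Cost of equity via CAPM: Re = 5.2% + 1.46 × 4.8% = 12.2080%.
Total capital V = 1750 + 130.7 + 1951 = 3831.7.
Equity: weight = 1750/3831.7 = 0.4567; cost = 12.208%.
Preferred: weight = 130.7/3831.7 = 0.0341; cost = 4.8%.
Debt: weight = 1951/3831.7 = 0.5092; after-tax cost = 7.9% × (1 − 37%) = 4.9770%.
WACC = 0.4567 × 12.2080% + 0.0341 × 4.8000% + 0.5092 × 4.9770% = 8.2735%.

8.27%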